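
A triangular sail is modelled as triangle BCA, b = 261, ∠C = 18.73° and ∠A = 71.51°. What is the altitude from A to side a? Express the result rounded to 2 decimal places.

h_A ≈ 83.81

The third angle is ∠B = 180° − ∠C − ∠A = 89.76°.
Law of sines: c = b·sin C/sin B ≈ 83.81.
Law of sines: a = b·sin A/sin B ≈ 247.53.
Area = ½·b·c·sin A ≈ 10373.
The altitude from A has length 2·area/a ≈ 83.809.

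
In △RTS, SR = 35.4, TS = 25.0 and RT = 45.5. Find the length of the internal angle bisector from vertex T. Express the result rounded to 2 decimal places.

29.17

By the law of cosines, cos T = (RT² + TS² − SR²) / (2·RT·TS) ≈ 0.63389, so ∠T ≈ 50.66°.
The bisector from T has length 2·RT·TS·cos(∠T/2)/(RT+TS) ≈ 29.167.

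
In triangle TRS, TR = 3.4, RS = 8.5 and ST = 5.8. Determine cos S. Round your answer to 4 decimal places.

0.9567

By the law of cosines, cos S = (RS² + ST² − TR²) / (2·RS·ST) ≈ 0.95669, so ∠S ≈ 0.2954 rad.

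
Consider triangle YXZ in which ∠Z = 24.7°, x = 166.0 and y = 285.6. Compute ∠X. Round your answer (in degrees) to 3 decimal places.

∠X ≈ 27.232°

By the law of cosines, z² = y² + x² − 2·y·x·cos Z = 22979, so z ≈ 151.59.
Law of cosines again: cos X = (z² + y² − x²)/(2·z·y) ≈ 0.88916, so ∠X ≈ 27.23°.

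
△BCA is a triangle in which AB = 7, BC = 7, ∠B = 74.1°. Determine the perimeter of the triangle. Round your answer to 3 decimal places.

perimeter ≈ 22.435

By the law of cosines, CA² = AB² + BC² − 2·AB·BC·cos B = 71.152, so CA ≈ 8.4352.
Semiperimeter s = (8.4352+7+7)/2 = 11.218.
Perimeter = 8.4352 + 7 + 7 = 22.435.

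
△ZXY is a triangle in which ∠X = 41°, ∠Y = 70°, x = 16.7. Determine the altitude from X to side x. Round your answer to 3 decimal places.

The third angle is ∠Z = 180° − ∠X − ∠Y = 69.00°.
Law of sines: z = x·sin Z/sin X ≈ 23.764.
Law of sines: y = x·sin Y/sin X ≈ 23.92.
Area = ½·x·z·sin Y ≈ 186.47.
The altitude from X has length 2·area/x ≈ 22.331.

h_X ≈ 22.331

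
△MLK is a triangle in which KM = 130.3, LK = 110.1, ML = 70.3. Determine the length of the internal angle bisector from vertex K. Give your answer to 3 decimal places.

By the law of cosines, cos K = (LK² + KM² − ML²) / (2·LK·KM) ≈ 0.84198, so ∠K ≈ 32.65°.
The bisector from K has length 2·LK·KM·cos(∠K/2)/(LK+KM) ≈ 114.54.

t_K ≈ 114.539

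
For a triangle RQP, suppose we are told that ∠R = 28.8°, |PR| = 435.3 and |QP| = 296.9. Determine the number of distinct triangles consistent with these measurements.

|PR|·sin R = 435.3·sin(28.8°) ≈ 209.7.
Since |PR| sin R < |QP| < |PR| (209.7 < 296.9 < 435.3), two triangles exist.

2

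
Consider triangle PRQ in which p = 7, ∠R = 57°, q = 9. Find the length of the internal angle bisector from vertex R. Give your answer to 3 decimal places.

t_R ≈ 6.921

By the law of cosines, r² = q² + p² − 2·q·p·cos R = 61.375, so r ≈ 7.8343.
The bisector from R has length 2·q·p·cos(∠R/2)/(q+p) ≈ 6.9207.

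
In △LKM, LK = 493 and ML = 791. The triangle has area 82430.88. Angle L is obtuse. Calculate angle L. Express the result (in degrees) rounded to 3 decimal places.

From area = ½·ML·LK·sin L, we get sin L = 2·area/(ML·LK) ≈ 0.42276.
Taking the obtuse solution, ∠L ≈ 154.99°.

154.991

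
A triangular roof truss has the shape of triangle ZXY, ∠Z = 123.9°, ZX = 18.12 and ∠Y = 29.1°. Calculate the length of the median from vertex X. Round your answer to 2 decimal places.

m_X ≈ 23.89

The third angle is ∠X = 180° − ∠Y − ∠Z = 27.00°.
Law of sines: XY = ZX·sin Z/sin Y ≈ 30.925.
Law of sines: YZ = ZX·sin X/sin Y ≈ 16.915.
Median from X: ½√(2·ZX² + 2·XY² − YZ²) ≈ 23.892.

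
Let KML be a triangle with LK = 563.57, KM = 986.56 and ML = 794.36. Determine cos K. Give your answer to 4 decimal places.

By the law of cosines, cos K = (LK² + KM² − ML²) / (2·LK·KM) ≈ 0.59344, so ∠K ≈ 53.60°.

cos K ≈ 0.5934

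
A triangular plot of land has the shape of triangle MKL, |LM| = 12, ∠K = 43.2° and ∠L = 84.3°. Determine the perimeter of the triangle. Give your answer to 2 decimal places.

The third angle is ∠M = 180° − ∠K − ∠L = 52.50°.
Law of sines: |KL| = |LM|·sin M/sin K ≈ 13.907.
Law of sines: |MK| = |LM|·sin L/sin K ≈ 17.443.
Semiperimeter s = (13.907+12+17.443)/2 = 21.675.
Perimeter = 13.907 + 12 + 17.443 = 43.351.

perimeter ≈ 43.35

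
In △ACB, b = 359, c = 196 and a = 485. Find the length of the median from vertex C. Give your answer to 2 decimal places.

Median from C: ½√(2·b² + 2·a² − c²) ≈ 415.27.

m_C ≈ 415.27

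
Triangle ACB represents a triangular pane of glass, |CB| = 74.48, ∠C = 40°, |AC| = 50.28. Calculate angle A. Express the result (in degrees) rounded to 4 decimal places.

98.0547

By the law of cosines, |BA|² = |AC|² + |CB|² − 2·|AC|·|CB|·cos C = 2337.9, so |BA| ≈ 48.352.
Law of cosines again: cos A = (|BA|² + |AC|² − |CB|²)/(2·|BA|·|AC|) ≈ -0.14012, so ∠A ≈ 98.05°.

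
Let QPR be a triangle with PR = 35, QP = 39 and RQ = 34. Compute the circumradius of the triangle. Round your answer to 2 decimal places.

20.91

By the law of cosines, cos Q = (RQ² + QP² − PR²) / (2·RQ·QP) ≈ 0.54751, so ∠Q ≈ 56.80°.
Circumradius = PR/(2 sin Q) ≈ 20.913.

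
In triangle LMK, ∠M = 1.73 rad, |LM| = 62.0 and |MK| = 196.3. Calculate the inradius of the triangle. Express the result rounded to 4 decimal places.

r ≈ 25.3877

By the law of cosines, |KL|² = |LM|² + |MK|² − 2·|LM|·|MK|·cos M = 46237, so |KL| ≈ 215.03.
Area = ½·|LM|·|MK|·sin M ≈ 6008.3.
Semiperimeter s = (196.3+215.03+62)/2 = 236.66.
Inradius = area/s = 6008.3/236.66 ≈ 25.388.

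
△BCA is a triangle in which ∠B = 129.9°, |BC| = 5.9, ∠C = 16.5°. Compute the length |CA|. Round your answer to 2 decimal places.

8.18

The third angle is ∠A = 180° − ∠B − ∠C = 33.60°.
Law of sines: |CA| = |BC|·sin B/sin A ≈ 8.1792.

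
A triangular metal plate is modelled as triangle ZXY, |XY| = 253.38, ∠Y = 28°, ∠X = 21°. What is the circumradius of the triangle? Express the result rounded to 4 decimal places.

167.8659

The third angle is ∠Z = 180° − ∠X − ∠Y = 131.00°.
Law of sines: |YZ| = |XY|·sin X/sin Z ≈ 120.32.
Law of sines: |ZX| = |XY|·sin Y/sin Z ≈ 157.62.
Circumradius = |XY|/(2 sin Z) ≈ 167.87.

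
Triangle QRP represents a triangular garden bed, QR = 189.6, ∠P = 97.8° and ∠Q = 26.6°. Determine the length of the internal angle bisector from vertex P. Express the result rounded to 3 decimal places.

t_P ≈ 73.028

The third angle is ∠R = 180° − ∠P − ∠Q = 55.60°.
Law of sines: RP = QR·sin Q/sin P ≈ 85.688.
Law of sines: PQ = QR·sin R/sin P ≈ 157.9.
The bisector from P has length 2·RP·PQ·cos(∠P/2)/(RP+PQ) ≈ 73.028.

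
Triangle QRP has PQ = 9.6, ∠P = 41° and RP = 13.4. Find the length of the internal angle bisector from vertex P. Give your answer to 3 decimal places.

t_P ≈ 10.478

By the law of cosines, QR² = RP² + PQ² − 2·RP·PQ·cos P = 77.548, so QR ≈ 8.8062.
The bisector from P has length 2·RP·PQ·cos(∠P/2)/(RP+PQ) ≈ 10.478.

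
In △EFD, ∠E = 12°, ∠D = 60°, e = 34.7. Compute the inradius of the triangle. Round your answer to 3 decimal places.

The third angle is ∠F = 180° − ∠D − ∠E = 108.00°.
Law of sines: f = e·sin F/sin E ≈ 158.73.
Law of sines: d = e·sin D/sin E ≈ 144.54.
Area = ½·e·f·sin D ≈ 2385.
Semiperimeter s = (34.7+158.73+144.54)/2 = 168.98.
Inradius = area/s = 2385/168.98 ≈ 14.114.

r ≈ 14.114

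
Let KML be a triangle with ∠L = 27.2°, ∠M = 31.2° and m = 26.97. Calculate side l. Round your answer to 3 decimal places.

The third angle is ∠K = 180° − ∠M − ∠L = 121.60°.
Law of sines: l = m·sin L/sin M ≈ 23.798.

23.798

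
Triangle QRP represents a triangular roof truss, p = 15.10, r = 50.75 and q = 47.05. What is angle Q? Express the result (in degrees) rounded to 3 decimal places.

By the law of cosines, cos Q = (r² + p² − q²) / (2·r·p) ≈ 0.38487, so ∠Q ≈ 67.36°.

∠Q ≈ 67.364°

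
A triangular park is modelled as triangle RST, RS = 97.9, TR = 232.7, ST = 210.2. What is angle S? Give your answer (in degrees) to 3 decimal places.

∠S ≈ 90.530°

By the law of cosines, cos S = (RS² + ST² − TR²) / (2·RS·ST) ≈ -0.00925, so ∠S ≈ 90.53°.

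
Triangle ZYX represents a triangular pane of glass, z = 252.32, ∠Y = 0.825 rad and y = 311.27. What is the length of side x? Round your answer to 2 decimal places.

421.29

Law of sines: sin Z = z·sin Y/y ≈ 0.59544.
Since y ≥ z, only the acute value applies: ∠Z ≈ 0.638 rad.
Then ∠X = π − ∠Y − ∠Z ≈ 1.679 rad.
Law of sines gives x = y·sin X/sin Y ≈ 421.29.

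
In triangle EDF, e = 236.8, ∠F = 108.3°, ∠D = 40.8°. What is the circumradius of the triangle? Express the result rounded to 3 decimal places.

230.556

The third angle is ∠E = 180° − ∠D − ∠F = 30.90°.
Law of sines: d = e·sin D/sin E ≈ 301.3.
Law of sines: f = e·sin F/sin E ≈ 437.79.
Circumradius = e/(2 sin E) ≈ 230.56.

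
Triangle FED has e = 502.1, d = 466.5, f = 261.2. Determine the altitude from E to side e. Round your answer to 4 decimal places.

Semiperimeter s = (261.2 + 502.1 + 466.5)/2 = 614.9.
Heron's formula: area = √(614.9·353.7·112.8·148.4) ≈ 60338.
The altitude from E has length 2·area/e ≈ 240.34.

h_E ≈ 240.3428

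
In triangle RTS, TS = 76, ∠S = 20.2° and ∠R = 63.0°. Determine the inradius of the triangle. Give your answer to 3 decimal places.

r ≈ 11.689

The third angle is ∠T = 180° − ∠S − ∠R = 96.80°.
Law of sines: SR = TS·sin T/sin R ≈ 84.697.
Law of sines: RT = TS·sin S/sin R ≈ 29.453.
Area = ½·TS·SR·sin S ≈ 1111.3.
Semiperimeter s = (76+84.697+29.453)/2 = 95.075.
Inradius = area/s = 1111.3/95.075 ≈ 11.689.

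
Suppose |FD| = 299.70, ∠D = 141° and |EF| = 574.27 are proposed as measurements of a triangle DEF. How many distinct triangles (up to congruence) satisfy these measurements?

|FD|·sin D = 299.70·sin(141°) ≈ 188.6.
Since ∠D is not acute, a triangle exists only if |EF| > |FD|; here |EF| > |FD|, so there is exactly one triangle.

1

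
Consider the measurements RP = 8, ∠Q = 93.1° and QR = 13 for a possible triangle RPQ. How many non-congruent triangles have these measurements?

QR·sin Q = 13·sin(93.1°) ≈ 12.98.
Since ∠Q is not acute, a triangle exists only if RP > QR; here RP ≤ QR, so there is no triangle.

0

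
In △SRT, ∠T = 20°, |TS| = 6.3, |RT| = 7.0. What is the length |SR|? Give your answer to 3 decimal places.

By the law of cosines, |SR|² = |RT|² + |TS|² − 2·|RT|·|TS|·cos T = 5.8091, so |SR| ≈ 2.4102.

2.410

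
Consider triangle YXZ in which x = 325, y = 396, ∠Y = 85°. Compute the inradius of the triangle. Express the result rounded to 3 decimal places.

Law of sines: sin X = x·sin Y/y ≈ 0.81758.
Since y ≥ x, only the acute value applies: ∠X ≈ 54.84°.
Then ∠Z = 180° − ∠Y − ∠X ≈ 40.16°.
Law of sines gives z = y·sin Z/sin Y ≈ 256.35.
Area = ½·y·x·sin Z ≈ 41498.
Semiperimeter s = (396+325+256.35)/2 = 488.67.
Inradius = area/s = 41498/488.67 ≈ 84.919.

r ≈ 84.919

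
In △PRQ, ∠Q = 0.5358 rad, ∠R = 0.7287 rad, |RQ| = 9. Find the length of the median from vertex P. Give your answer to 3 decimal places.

m_P ≈ 3.334

The third angle is ∠P = π − ∠R − ∠Q = 1.8771 rad.
Law of sines: |QP| = |RQ|·sin R/sin P ≈ 6.2857.
Law of sines: |PR| = |RQ|·sin Q/sin P ≈ 4.8191.
Median from P: ½√(2·|QP|² + 2·|PR|² − |RQ|²) ≈ 3.3341.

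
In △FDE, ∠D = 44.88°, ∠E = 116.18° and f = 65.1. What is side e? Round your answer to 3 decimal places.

179.992

The third angle is ∠F = 180° − ∠D − ∠E = 18.94°.
Law of sines: e = f·sin E/sin F ≈ 179.99.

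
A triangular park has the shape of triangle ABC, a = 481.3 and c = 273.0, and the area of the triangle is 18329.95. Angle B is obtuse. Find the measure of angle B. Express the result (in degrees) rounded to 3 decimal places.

From area = ½·c·a·sin B, we get sin B = 2·area/(c·a) ≈ 0.27901.
Taking the obtuse solution, ∠B ≈ 163.80°.

∠B ≈ 163.799°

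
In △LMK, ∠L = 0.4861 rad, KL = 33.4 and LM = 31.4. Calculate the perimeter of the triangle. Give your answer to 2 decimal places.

By the law of cosines, MK² = KL² + LM² − 2·KL·LM·cos L = 246.97, so MK ≈ 15.715.
Semiperimeter s = (15.715+33.4+31.4)/2 = 40.258.
Perimeter = 15.715 + 33.4 + 31.4 = 80.515.

perimeter ≈ 80.52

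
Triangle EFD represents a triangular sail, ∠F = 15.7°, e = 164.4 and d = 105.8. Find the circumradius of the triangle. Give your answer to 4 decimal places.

R ≈ 127.1027

By the law of cosines, f² = d² + e² − 2·d·e·cos F = 4731.8, so f ≈ 68.788.
Area = ½·d·e·sin F ≈ 2353.3.
Circumradius = f/(2 sin F) ≈ 127.1.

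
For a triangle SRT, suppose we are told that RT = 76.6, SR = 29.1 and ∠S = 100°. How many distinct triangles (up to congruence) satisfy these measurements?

SR·sin S = 29.1·sin(100°) ≈ 28.66.
Since ∠S is not acute, a triangle exists only if RT > SR; here RT > SR, so there is exactly one triangle.

1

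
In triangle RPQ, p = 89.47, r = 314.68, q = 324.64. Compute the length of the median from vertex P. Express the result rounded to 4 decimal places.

m_P ≈ 316.5535

Median from P: ½√(2·q² + 2·r² − p²) ≈ 316.55.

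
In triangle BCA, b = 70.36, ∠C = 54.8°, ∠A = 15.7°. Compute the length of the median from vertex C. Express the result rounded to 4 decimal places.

m_C ≈ 41.8236

The third angle is ∠B = 180° − ∠C − ∠A = 109.50°.
Law of sines: c = b·sin C/sin B ≈ 60.993.
Law of sines: a = b·sin A/sin B ≈ 20.198.
Median from C: ½√(2·a² + 2·b² − c²) ≈ 41.824.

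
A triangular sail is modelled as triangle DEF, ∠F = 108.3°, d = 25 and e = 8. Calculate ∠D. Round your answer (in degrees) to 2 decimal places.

∠D ≈ 56.27°

By the law of cosines, f² = d² + e² − 2·d·e·cos F = 814.6, so f ≈ 28.541.
Law of cosines again: cos D = (e² + f² − d²)/(2·e·f) ≈ 0.55533, so ∠D ≈ 56.27°.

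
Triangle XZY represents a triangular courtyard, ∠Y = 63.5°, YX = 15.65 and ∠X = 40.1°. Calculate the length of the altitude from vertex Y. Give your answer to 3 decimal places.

10.081

The third angle is ∠Z = 180° − ∠Y − ∠X = 76.40°.
Law of sines: ZY = YX·sin X/sin Z ≈ 10.371.
Law of sines: XZ = YX·sin Y/sin Z ≈ 14.41.
Area = ½·YX·ZY·sin Y ≈ 72.629.
The altitude from Y has length 2·area/XZ ≈ 10.081.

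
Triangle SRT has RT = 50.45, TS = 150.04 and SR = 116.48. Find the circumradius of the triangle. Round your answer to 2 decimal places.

89.44

By the law of cosines, cos S = (TS² + SR² − RT²) / (2·TS·SR) ≈ 0.95941, so ∠S ≈ 16.38°.
Circumradius = RT/(2 sin S) ≈ 89.44.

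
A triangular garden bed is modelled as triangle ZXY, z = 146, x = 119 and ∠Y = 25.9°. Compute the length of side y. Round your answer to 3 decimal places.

64.955

By the law of cosines, y² = z² + x² − 2·z·x·cos Y = 4219.2, so y ≈ 64.955.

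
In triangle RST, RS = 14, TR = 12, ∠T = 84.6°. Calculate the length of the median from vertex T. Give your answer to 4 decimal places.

Law of sines: sin S = TR·sin T/RS ≈ 0.85334.
Since RS ≥ TR, only the acute value applies: ∠S ≈ 58.58°.
Then ∠R = 180° − ∠T − ∠S ≈ 36.82°.
Law of sines gives ST = RS·sin R/sin T ≈ 8.4283.
Median from T: ½√(2·ST² + 2·TR² − RS²) ≈ 7.6497.

m_T ≈ 7.6497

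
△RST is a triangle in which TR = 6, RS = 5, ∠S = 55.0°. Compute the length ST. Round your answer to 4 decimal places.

7.2525

Law of sines: sin T = RS·sin S/TR ≈ 0.68263.
Since TR ≥ RS, only the acute value applies: ∠T ≈ 43.05°.
Then ∠R = 180° − ∠S − ∠T ≈ 81.95°.
Law of sines gives ST = TR·sin R/sin S ≈ 7.2525.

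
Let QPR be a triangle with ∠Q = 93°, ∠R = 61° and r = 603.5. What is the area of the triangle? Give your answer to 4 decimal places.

area ≈ 91148.9484

The third angle is ∠P = 180° − ∠R − ∠Q = 26.00°.
Law of sines: q = r·sin Q/sin R ≈ 689.07.
Law of sines: p = r·sin P/sin R ≈ 302.48.
Area = ½·r·q·sin P ≈ 91149.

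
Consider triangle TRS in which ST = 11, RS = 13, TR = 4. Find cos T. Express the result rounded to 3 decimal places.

By the law of cosines, cos T = (ST² + TR² − RS²) / (2·ST·TR) ≈ -0.36364, so ∠T ≈ 1.943 rad.

-0.364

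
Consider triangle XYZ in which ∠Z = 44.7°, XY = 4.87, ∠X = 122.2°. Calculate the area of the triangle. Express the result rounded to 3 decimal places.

3.233

The third angle is ∠Y = 180° − ∠Z − ∠X = 13.10°.
Law of sines: YZ = XY·sin X/sin Z ≈ 5.8587.
Law of sines: ZX = XY·sin Y/sin Z ≈ 1.5692.
Area = ½·XY·YZ·sin Y ≈ 3.2334.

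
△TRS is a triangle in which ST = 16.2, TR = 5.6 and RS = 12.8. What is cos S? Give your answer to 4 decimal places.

cos S ≈ 0.9523

By the law of cosines, cos S = (RS² + ST² − TR²) / (2·RS·ST) ≈ 0.95226, so ∠S ≈ 17.78°.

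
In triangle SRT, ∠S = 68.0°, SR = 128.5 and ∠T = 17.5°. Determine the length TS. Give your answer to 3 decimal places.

426.011

The third angle is ∠R = 180° − ∠T − ∠S = 94.50°.
Law of sines: TS = SR·sin R/sin T ≈ 426.01.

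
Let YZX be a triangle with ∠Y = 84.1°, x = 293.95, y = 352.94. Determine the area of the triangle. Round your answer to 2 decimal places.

Law of sines: sin X = x·sin Y/y ≈ 0.82845.
Since y ≥ x, only the acute value applies: ∠X ≈ 55.94°.
Then ∠Z = 180° − ∠Y − ∠X ≈ 39.96°.
Law of sines gives z = y·sin Z/sin Y ≈ 227.88.
Area = ½·y·x·sin Z ≈ 33316.

area ≈ 33315.96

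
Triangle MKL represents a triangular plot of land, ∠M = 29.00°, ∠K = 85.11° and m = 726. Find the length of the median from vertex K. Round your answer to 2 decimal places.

The third angle is ∠L = 180° − ∠M − ∠K = 65.89°.
Law of sines: k = m·sin K/sin M ≈ 1492.
Law of sines: l = m·sin L/sin M ≈ 1366.9.
Median from K: ½√(2·l² + 2·m² − k²) ≈ 800.71.

m_K ≈ 800.71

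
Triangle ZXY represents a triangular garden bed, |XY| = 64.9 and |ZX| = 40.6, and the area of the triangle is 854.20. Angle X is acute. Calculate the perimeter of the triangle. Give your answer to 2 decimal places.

From area = ½·|ZX|·|XY|·sin X, we get sin X = 2·area/(|ZX|·|XY|) ≈ 0.64836.
Taking the acute solution, ∠X ≈ 0.705 rad.
Law of cosines then gives |YZ| ≈ 42.991.
Perimeter = 64.9 + 42.991 + 40.6 = 148.49.

perimeter ≈ 148.49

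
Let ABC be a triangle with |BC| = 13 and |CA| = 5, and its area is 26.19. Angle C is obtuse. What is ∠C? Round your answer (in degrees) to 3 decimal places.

∠C ≈ 126.308°

From area = ½·|BC|·|CA|·sin C, we get sin C = 2·area/(|BC|·|CA|) ≈ 0.80585.
Taking the obtuse solution, ∠C ≈ 126.31°.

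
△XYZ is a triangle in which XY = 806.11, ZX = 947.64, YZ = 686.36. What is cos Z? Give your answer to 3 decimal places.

cos Z ≈ 0.553

By the law of cosines, cos Z = (YZ² + ZX² − XY²) / (2·YZ·ZX) ≈ 0.55295, so ∠Z ≈ 56.43°.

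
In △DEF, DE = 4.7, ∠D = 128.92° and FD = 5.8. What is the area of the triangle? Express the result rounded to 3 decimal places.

Area = ½·FD·DE·sin D ≈ 10.604.

area ≈ 10.604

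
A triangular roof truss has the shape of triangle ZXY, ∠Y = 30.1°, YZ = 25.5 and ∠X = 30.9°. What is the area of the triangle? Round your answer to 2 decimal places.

277.70

The third angle is ∠Z = 180° − ∠X − ∠Y = 119.00°.
Law of sines: XY = YZ·sin Z/sin X ≈ 43.429.
Law of sines: ZX = YZ·sin Y/sin X ≈ 24.903.
Area = ½·YZ·XY·sin Y ≈ 277.7.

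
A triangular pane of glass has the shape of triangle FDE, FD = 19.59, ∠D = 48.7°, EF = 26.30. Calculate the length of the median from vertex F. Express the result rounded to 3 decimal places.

Law of sines: sin E = FD·sin D/EF ≈ 0.55959.
Since EF ≥ FD, only the acute value applies: ∠E ≈ 34.03°.
Then ∠F = 180° − ∠D − ∠E ≈ 97.27°.
Law of sines gives DE = EF·sin F/sin D ≈ 34.726.
Median from F: ½√(2·EF² + 2·FD² − DE²) ≈ 15.371.

15.371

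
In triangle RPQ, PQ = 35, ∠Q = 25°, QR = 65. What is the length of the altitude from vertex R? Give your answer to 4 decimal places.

By the law of cosines, RP² = PQ² + QR² − 2·PQ·QR·cos Q = 1326.3, so RP ≈ 36.418.
Area = ½·PQ·QR·sin Q ≈ 480.73.
The altitude from R has length 2·area/PQ ≈ 27.47.

h_R ≈ 27.4702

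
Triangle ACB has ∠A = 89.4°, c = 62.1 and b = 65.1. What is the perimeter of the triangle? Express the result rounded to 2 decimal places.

By the law of cosines, a² = c² + b² − 2·c·b·cos A = 8009.8, so a ≈ 89.497.
Semiperimeter s = (89.497+62.1+65.1)/2 = 108.35.
Perimeter = 89.497 + 62.1 + 65.1 = 216.7.

perimeter ≈ 216.70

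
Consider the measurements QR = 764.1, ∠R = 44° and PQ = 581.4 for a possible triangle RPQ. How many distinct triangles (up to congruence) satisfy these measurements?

QR·sin R = 764.1·sin(44°) ≈ 530.8.
Since QR sin R < PQ < QR (530.8 < 581.4 < 764.1), two triangles exist.

2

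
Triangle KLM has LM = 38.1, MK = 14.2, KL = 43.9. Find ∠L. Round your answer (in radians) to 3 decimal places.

∠L ≈ 0.318 rad

By the law of cosines, cos L = (KL² + LM² − MK²) / (2·KL·LM) ≈ 0.94978, so ∠L ≈ 0.318 rad.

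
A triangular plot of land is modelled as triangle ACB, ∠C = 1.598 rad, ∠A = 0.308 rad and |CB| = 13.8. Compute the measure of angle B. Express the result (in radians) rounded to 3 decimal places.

The third angle is ∠B = π − ∠A − ∠C = 1.236 rad.

1.236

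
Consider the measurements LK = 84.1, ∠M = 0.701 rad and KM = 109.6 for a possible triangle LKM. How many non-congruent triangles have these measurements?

2

KM·sin M = 109.6·sin(0.701 rad) ≈ 70.69.
Since KM sin M < LK < KM (70.69 < 84.1 < 109.6), two triangles exist.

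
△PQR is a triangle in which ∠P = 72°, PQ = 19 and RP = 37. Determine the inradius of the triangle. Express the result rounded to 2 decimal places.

By the law of cosines, QR² = RP² + PQ² − 2·RP·PQ·cos P = 1295.5, so QR ≈ 35.993.
Area = ½·RP·PQ·sin P ≈ 334.3.
Semiperimeter s = (35.993+37+19)/2 = 45.997.
Inradius = area/s = 334.3/45.997 ≈ 7.2678.

7.27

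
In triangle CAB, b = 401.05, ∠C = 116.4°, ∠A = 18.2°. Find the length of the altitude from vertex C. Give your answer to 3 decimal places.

h_C ≈ 125.262

The third angle is ∠B = 180° − ∠C − ∠A = 45.40°.
Law of sines: c = b·sin C/sin B ≈ 504.51.
Law of sines: a = b·sin A/sin B ≈ 175.92.
Area = ½·b·c·sin A ≈ 31598.
The altitude from C has length 2·area/c ≈ 125.26.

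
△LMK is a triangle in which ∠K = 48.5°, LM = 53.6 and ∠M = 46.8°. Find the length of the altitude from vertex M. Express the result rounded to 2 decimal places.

h_M ≈ 53.37

The third angle is ∠L = 180° − ∠M − ∠K = 84.70°.
Law of sines: MK = LM·sin L/sin K ≈ 71.26.
Law of sines: KL = LM·sin M/sin K ≈ 52.17.
Area = ½·LM·MK·sin M ≈ 1392.2.
The altitude from M has length 2·area/KL ≈ 53.371.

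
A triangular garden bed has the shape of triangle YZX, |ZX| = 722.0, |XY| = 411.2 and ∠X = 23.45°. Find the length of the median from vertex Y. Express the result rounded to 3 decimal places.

164.440

By the law of cosines, |YZ|² = |ZX|² + |XY|² − 2·|ZX|·|XY|·cos X = 1.4564e+05, so |YZ| ≈ 381.63.
Median from Y: ½√(2·|XY|² + 2·|YZ|² − |ZX|²) ≈ 164.44.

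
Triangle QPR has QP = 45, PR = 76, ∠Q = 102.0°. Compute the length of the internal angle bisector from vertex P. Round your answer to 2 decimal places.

52.67

Law of sines: sin R = QP·sin Q/PR ≈ 0.57917.
Since PR ≥ QP, only the acute value applies: ∠R ≈ 35.39°.
Then ∠P = 180° − ∠Q − ∠R ≈ 42.61°.
Law of sines gives RQ = PR·sin P/sin Q ≈ 52.6.
The bisector from P has length 2·QP·PR·cos(∠P/2)/(QP+PR) ≈ 52.666.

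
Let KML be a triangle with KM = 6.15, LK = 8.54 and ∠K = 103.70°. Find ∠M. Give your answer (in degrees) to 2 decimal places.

By the law of cosines, ML² = LK² + KM² − 2·LK·KM·cos K = 135.63, so ML ≈ 11.646.
Law of cosines again: cos M = (KM² + ML² − LK²)/(2·KM·ML) ≈ 0.70174, so ∠M ≈ 45.43°.

45.43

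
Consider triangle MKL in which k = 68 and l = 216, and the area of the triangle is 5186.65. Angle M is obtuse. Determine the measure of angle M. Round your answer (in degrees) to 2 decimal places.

135.07

From area = ½·k·l·sin M, we get sin M = 2·area/(k·l) ≈ 0.70624.
Taking the obtuse solution, ∠M ≈ 135.07°.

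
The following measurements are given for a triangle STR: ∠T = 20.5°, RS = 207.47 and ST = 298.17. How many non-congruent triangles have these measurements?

ST·sin T = 298.17·sin(20.5°) ≈ 104.4.
Since ST sin T < RS < ST (104.4 < 207.47 < 298.17), two triangles exist.

2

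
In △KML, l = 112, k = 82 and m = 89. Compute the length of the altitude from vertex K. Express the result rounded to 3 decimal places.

Semiperimeter s = (82 + 89 + 112)/2 = 141.5.
Heron's formula: area = √(141.5·59.5·52.5·29.5) ≈ 3611.
The altitude from K has length 2·area/k ≈ 88.073.

h_K ≈ 88.073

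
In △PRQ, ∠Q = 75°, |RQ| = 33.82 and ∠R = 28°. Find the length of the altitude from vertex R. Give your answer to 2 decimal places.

32.67

The third angle is ∠P = 180° − ∠R − ∠Q = 77.00°.
Law of sines: |QP| = |RQ|·sin R/sin P ≈ 16.295.
Law of sines: |PR| = |RQ|·sin Q/sin P ≈ 33.527.
Area = ½·|RQ|·|QP|·sin Q ≈ 266.16.
The altitude from R has length 2·area/|QP| ≈ 32.668.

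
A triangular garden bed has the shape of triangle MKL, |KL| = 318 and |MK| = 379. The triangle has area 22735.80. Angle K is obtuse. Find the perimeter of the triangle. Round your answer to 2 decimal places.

From area = ½·|MK|·|KL|·sin K, we get sin K = 2·area/(|MK|·|KL|) ≈ 0.37729.
Taking the obtuse solution, ∠K ≈ 157.83°.
Law of cosines then gives |LM| ≈ 684.1.
Perimeter = 318 + 684.1 + 379 = 1381.1.

1381.10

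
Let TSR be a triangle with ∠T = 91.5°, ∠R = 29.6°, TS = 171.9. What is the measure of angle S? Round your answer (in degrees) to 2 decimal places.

58.90

The third angle is ∠S = 180° − ∠R − ∠T = 58.90°.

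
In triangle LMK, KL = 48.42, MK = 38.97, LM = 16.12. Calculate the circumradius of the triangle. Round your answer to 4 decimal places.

27.1174

By the law of cosines, cos L = (KL² + LM² − MK²) / (2·KL·LM) ≈ 0.69548, so ∠L ≈ 45.93°.
Circumradius = MK/(2 sin L) ≈ 27.117.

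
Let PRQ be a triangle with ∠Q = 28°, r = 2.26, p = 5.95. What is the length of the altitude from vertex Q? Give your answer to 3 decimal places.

1.542

By the law of cosines, q² = p² + r² − 2·p·r·cos Q = 16.764, so q ≈ 4.0944.
Area = ½·p·r·sin Q ≈ 3.1565.
The altitude from Q has length 2·area/q ≈ 1.5419.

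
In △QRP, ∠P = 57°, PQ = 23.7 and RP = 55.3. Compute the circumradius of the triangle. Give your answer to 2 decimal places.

27.91

By the law of cosines, QR² = RP² + PQ² − 2·RP·PQ·cos P = 2192.2, so QR ≈ 46.821.
Area = ½·RP·PQ·sin P ≈ 549.59.
Circumradius = QR/(2 sin P) ≈ 27.914.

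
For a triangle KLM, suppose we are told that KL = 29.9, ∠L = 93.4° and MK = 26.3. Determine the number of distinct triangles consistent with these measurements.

KL·sin L = 29.9·sin(93.4°) ≈ 29.85.
Since ∠L is not acute, a triangle exists only if MK > KL; here MK ≤ KL, so there is no triangle.

0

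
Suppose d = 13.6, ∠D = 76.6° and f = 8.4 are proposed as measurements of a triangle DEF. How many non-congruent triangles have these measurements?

1

f·sin D = 8.4·sin(76.6°) ≈ 8.171.
Since d ≥ f, exactly one triangle exists.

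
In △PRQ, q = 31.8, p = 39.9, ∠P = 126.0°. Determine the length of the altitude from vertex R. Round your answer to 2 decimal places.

25.73

Law of sines: sin Q = q·sin P/p ≈ 0.64478.
Since p ≥ q, only the acute value applies: ∠Q ≈ 40.15°.
Then ∠R = 180° − ∠P − ∠Q ≈ 13.85°.
Law of sines gives r = p·sin R/sin P ≈ 11.807.
Area = ½·p·q·sin R ≈ 151.87.
The altitude from R has length 2·area/r ≈ 25.727.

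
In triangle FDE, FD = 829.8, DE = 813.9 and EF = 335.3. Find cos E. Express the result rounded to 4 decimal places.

By the law of cosines, cos E = (DE² + EF² − FD²) / (2·DE·EF) ≈ 0.15810, so ∠E ≈ 80.90°.

cos E ≈ 0.1581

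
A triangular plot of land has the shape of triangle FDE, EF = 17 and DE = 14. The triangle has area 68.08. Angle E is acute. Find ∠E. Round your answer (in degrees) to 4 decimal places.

From area = ½·DE·EF·sin E, we get sin E = 2·area/(DE·EF) ≈ 0.57210.
Taking the acute solution, ∠E ≈ 34.90°.

34.8969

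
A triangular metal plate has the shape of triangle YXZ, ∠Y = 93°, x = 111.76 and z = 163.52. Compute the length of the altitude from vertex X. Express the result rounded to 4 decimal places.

h_X ≈ 163.2959

By the law of cosines, y² = x² + z² − 2·x·z·cos Y = 41142, so y ≈ 202.83.
Area = ½·x·z·sin Y ≈ 9125.
The altitude from X has length 2·area/x ≈ 163.3.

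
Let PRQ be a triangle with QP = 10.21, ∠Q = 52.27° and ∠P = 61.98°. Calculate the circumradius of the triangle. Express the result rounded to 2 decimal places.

The third angle is ∠R = 180° − ∠Q − ∠P = 65.75°.
Law of sines: RQ = QP·sin P/sin R ≈ 9.8855.
Law of sines: PR = QP·sin Q/sin R ≈ 8.8566.
Circumradius = QP/(2 sin R) ≈ 5.599.

5.60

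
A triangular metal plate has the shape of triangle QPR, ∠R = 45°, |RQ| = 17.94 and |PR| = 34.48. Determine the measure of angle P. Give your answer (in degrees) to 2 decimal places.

30.20

By the law of cosines, |QP|² = |PR|² + |RQ|² − 2·|PR|·|RQ|·cos R = 635.92, so |QP| ≈ 25.217.
Law of cosines again: cos P = (|QP|² + |PR|² − |RQ|²)/(2·|QP|·|PR|) ≈ 0.86426, so ∠P ≈ 30.20°.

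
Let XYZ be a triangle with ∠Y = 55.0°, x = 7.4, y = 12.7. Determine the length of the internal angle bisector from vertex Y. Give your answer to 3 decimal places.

Law of sines: sin X = x·sin Y/y ≈ 0.47730.
Since y ≥ x, only the acute value applies: ∠X ≈ 28.51°.
Then ∠Z = 180° − ∠Y − ∠X ≈ 96.49°.
Law of sines gives z = y·sin Z/sin Y ≈ 15.404.
The bisector from Y has length 2·z·x·cos(∠Y/2)/(z+x) ≈ 8.8678.

8.868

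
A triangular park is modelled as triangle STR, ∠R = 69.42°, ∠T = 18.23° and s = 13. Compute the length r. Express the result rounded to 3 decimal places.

12.181

The third angle is ∠S = 180° − ∠T − ∠R = 92.35°.
Law of sines: r = s·sin R/sin S ≈ 12.181.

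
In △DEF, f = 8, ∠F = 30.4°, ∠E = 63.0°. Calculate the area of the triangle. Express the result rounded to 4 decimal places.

The third angle is ∠D = 180° − ∠E − ∠F = 86.60°.
Law of sines: d = f·sin D/sin F ≈ 15.781.
Law of sines: e = f·sin E/sin F ≈ 14.086.
Area = ½·f·d·sin E ≈ 56.245.

56.2453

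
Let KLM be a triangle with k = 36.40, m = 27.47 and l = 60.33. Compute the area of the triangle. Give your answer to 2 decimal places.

area ≈ 312.77

Semiperimeter s = (36.4 + 60.33 + 27.47)/2 = 62.1.
Heron's formula: area = √(62.1·25.7·1.77·34.63) ≈ 312.77.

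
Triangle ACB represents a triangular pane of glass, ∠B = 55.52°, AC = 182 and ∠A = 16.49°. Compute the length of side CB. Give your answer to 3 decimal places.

62.670

The third angle is ∠C = 180° − ∠B − ∠A = 107.99°.
Law of sines: CB = AC·sin A/sin B ≈ 62.67.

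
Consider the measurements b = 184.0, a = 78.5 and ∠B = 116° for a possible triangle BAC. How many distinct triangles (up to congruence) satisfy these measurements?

a·sin B = 78.5·sin(116°) ≈ 70.56.
Since ∠B is not acute, a triangle exists only if b > a; here b > a, so there is exactly one triangle.

1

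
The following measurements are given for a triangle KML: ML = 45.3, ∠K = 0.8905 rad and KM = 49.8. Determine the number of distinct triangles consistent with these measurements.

2

KM·sin K = 49.8·sin(0.8905 rad) ≈ 38.71.
Since KM sin K < ML < KM (38.71 < 45.3 < 49.8), two triangles exist.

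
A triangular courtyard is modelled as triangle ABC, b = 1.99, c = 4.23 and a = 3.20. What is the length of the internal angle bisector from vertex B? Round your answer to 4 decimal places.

By the law of cosines, cos B = (c² + a² − b²) / (2·c·a) ≈ 0.89291, so ∠B ≈ 26.76°.
The bisector from B has length 2·c·a·cos(∠B/2)/(c+a) ≈ 3.5447.

3.5447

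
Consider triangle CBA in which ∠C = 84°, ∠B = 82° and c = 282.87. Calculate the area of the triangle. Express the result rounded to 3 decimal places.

The third angle is ∠A = 180° − ∠C − ∠B = 14.00°.
Law of sines: b = c·sin B/sin C ≈ 281.66.
Law of sines: a = c·sin A/sin C ≈ 68.809.
Area = ½·c·b·sin A ≈ 9637.3.

9637.345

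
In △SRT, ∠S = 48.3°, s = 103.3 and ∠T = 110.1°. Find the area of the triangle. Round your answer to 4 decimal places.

The third angle is ∠R = 180° − ∠T − ∠S = 21.60°.
Law of sines: r = s·sin R/sin S ≈ 50.931.
Law of sines: t = s·sin T/sin S ≈ 129.93.
Area = ½·s·r·sin T ≈ 2470.4.

area ≈ 2470.3837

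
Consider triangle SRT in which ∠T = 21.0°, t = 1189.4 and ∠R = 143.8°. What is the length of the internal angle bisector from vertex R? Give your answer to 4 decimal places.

The third angle is ∠S = 180° − ∠R − ∠T = 15.20°.
Law of sines: s = t·sin S/sin T ≈ 870.19.
Law of sines: r = t·sin R/sin T ≈ 1960.2.
The bisector from R has length 2·t·s·cos(∠R/2)/(t+s) ≈ 312.25.

312.2477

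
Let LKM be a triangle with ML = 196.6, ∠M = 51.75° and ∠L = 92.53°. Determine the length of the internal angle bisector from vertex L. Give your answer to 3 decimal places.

155.916

The third angle is ∠K = 180° − ∠M − ∠L = 35.72°.
Law of sines: KM = ML·sin L/sin K ≈ 336.42.
Law of sines: LK = ML·sin M/sin K ≈ 264.45.
The bisector from L has length 2·ML·LK·cos(∠L/2)/(ML+LK) ≈ 155.92.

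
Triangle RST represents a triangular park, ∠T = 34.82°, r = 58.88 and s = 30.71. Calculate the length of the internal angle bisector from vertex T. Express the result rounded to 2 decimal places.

By the law of cosines, t² = r² + s² − 2·r·s·cos T = 1441.1, so t ≈ 37.961.
The bisector from T has length 2·r·s·cos(∠T/2)/(r+s) ≈ 38.517.

t_T ≈ 38.52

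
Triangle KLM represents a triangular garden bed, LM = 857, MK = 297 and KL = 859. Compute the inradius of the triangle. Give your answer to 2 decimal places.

Semiperimeter s = (857 + 297 + 859)/2 = 1006.5.
Heron's formula: area = √(1006.5·149.5·709.5·147.5) ≈ 1.2549e+05.
Inradius = area/s = 1.2549e+05/1006.5 ≈ 124.68.

r ≈ 124.68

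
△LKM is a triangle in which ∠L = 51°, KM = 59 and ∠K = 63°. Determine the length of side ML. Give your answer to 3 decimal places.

The third angle is ∠M = 180° − ∠L − ∠K = 66.00°.
Law of sines: ML = KM·sin K/sin L ≈ 67.644.

67.644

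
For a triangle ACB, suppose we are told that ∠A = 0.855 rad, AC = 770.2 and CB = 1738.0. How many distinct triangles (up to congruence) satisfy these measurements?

AC·sin A = 770.2·sin(0.855 rad) ≈ 581.2.
Since CB ≥ AC, exactly one triangle exists.

1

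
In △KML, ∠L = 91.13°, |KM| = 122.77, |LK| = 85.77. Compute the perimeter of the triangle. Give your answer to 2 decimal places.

perimeter ≈ 294.71

Law of sines: sin M = |LK|·sin L/|KM| ≈ 0.69849.
Since |KM| ≥ |LK|, only the acute value applies: ∠M ≈ 44.31°.
Then ∠K = 180° − ∠L − ∠M ≈ 44.56°.
Law of sines gives |ML| = |KM|·sin K/sin L ≈ 86.165.
Semiperimeter s = (86.165+85.77+122.77)/2 = 147.35.
Perimeter = 86.165 + 85.77 + 122.77 = 294.71.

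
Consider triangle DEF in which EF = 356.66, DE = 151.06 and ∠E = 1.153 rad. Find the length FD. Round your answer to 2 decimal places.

By the law of cosines, FD² = DE² + EF² − 2·DE·EF·cos E = 1.063e+05, so FD ≈ 326.04.

326.04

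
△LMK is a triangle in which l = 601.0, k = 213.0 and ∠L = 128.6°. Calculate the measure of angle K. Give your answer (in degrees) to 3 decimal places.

∠K ≈ 16.080°

Law of sines: sin K = k·sin L/l ≈ 0.27698.
Since l ≥ k, only the acute value applies: ∠K ≈ 16.08°.
Then ∠M = 180° − ∠L − ∠K ≈ 35.32°.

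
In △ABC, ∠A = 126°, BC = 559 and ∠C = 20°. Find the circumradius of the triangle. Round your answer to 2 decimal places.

R ≈ 345.48

The third angle is ∠B = 180° − ∠C − ∠A = 34.00°.
Law of sines: CA = BC·sin B/sin A ≈ 386.38.
Law of sines: AB = BC·sin C/sin A ≈ 236.32.
Circumradius = BC/(2 sin A) ≈ 345.48.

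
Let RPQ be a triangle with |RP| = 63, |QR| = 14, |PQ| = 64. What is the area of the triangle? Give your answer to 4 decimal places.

Semiperimeter s = (64 + 14 + 63)/2 = 70.5.
Heron's formula: area = √(70.5·6.5·56.5·7.5) ≈ 440.66.

440.6625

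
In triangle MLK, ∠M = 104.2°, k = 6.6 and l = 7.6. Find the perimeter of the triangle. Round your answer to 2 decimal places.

perimeter ≈ 25.42

By the law of cosines, m² = l² + k² − 2·l·k·cos M = 125.93, so m ≈ 11.222.
Semiperimeter s = (11.222+7.6+6.6)/2 = 12.711.
Perimeter = 11.222 + 7.6 + 6.6 = 25.422.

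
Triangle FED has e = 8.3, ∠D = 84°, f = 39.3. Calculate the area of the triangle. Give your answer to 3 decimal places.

Area = ½·f·e·sin D ≈ 162.2.

162.202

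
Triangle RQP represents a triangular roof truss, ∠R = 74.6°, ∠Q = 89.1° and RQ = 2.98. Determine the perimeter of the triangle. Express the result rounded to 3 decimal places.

The third angle is ∠P = 180° − ∠R − ∠Q = 16.30°.
Law of sines: QP = RQ·sin R/sin P ≈ 10.236.
Law of sines: PR = RQ·sin Q/sin P ≈ 10.616.
Semiperimeter s = (10.236+10.616+2.98)/2 = 11.916.
Perimeter = 10.236 + 10.616 + 2.98 = 23.833.

23.833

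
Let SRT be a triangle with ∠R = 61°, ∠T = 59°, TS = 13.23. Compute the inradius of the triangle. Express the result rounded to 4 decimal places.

The third angle is ∠S = 180° − ∠R − ∠T = 60.00°.
Law of sines: RT = TS·sin S/sin R ≈ 13.1.
Law of sines: SR = TS·sin T/sin R ≈ 12.966.
Area = ½·TS·RT·sin T ≈ 74.279.
Semiperimeter s = (13.1+13.23+12.966)/2 = 19.648.
Inradius = area/s = 74.279/19.648 ≈ 3.7805.

3.7805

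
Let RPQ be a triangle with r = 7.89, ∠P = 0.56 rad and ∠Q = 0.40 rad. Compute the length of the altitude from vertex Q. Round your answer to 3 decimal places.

h_Q ≈ 4.191

The third angle is ∠R = π − ∠P − ∠Q = 2.182 rad.
Law of sines: p = r·sin P/sin R ≈ 5.1161.
Law of sines: q = r·sin Q/sin R ≈ 3.7507.
Area = ½·r·p·sin Q ≈ 7.8596.
The altitude from Q has length 2·area/q ≈ 4.1911.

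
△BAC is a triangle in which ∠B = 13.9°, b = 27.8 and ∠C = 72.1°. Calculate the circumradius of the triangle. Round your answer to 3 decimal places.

57.862

The third angle is ∠A = 180° − ∠C − ∠B = 94.00°.
Law of sines: a = b·sin A/sin B ≈ 115.44.
Law of sines: c = b·sin C/sin B ≈ 110.12.
Circumradius = b/(2 sin B) ≈ 57.862.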